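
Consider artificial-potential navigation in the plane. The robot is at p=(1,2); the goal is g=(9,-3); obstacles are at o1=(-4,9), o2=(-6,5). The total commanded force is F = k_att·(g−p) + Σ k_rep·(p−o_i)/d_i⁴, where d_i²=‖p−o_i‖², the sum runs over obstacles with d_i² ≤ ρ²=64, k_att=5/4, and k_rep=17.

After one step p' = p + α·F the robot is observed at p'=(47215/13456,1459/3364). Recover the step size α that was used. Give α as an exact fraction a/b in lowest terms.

F_att = 5/4·(g−p) = 5/4·(8,-5) = (10.0000,-6.2500)
o1: d²=74 > ρ²=64 → inactive
o2: d²=58 ≤ ρ²=64; F_rep = 17·(7,-3)/58² = (0.0354,-0.0152)
F = F_att + ΣF_rep = (10.0354,-6.2652)
Δp = p'−p = (2.5088,-1.5663); α = Δx/Fx = (33759/13456) / (33759/3364) = 1/4
check: Δy/Fy = (-5269/3364) / (-5269/841) = 1/4 ✓

α = 1/4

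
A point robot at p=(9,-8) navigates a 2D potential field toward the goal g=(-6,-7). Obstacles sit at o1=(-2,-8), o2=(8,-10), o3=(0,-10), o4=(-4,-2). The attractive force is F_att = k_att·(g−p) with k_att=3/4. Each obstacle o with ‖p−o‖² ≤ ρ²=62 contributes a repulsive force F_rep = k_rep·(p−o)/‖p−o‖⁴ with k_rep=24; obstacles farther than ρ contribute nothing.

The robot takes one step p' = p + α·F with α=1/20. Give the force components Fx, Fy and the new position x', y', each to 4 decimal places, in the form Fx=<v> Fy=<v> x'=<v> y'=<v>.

F_att = 3/4·(g−p) = 3/4·(-15,1) = (-11.2500,0.7500)
o1: d²=121 > ρ²=62 → inactive
o2: d²=5 ≤ ρ²=62; F_rep = 24·(1,2)/5² = (0.9600,1.9200)
o3: d²=85 > ρ²=62 → inactive
o4: d²=205 > ρ²=62 → inactive
F = F_att + ΣF_rep = (-10.2900,2.6700)
p' = p + 1/20·F = (8.4855,-7.8665)

Fx=-10.2900 Fy=2.6700 x'=8.4855 y'=-7.8665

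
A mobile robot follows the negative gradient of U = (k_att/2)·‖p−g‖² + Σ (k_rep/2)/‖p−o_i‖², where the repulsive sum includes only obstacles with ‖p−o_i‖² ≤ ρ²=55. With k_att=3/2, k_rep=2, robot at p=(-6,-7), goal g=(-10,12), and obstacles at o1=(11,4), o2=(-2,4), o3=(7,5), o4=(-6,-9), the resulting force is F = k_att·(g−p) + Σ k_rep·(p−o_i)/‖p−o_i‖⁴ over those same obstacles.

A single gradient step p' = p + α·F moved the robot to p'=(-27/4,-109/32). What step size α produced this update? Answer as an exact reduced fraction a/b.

F_att = 3/2·(g−p) = 3/2·(-4,19) = (-6.0000,28.5000)
o1: d²=410 > ρ²=55 → inactive
o2: d²=137 > ρ²=55 → inactive
o3: d²=313 > ρ²=55 → inactive
o4: d²=4 ≤ ρ²=55; F_rep = 2·(0,2)/4² = (0.0000,0.2500)
F = F_att + ΣF_rep = (-6.0000,28.7500)
Δp = p'−p = (-0.7500,3.5938); α = Δx/Fx = (-3/4) / (-6) = 1/8
check: Δy/Fy = (115/32) / (115/4) = 1/8 ✓

α = 1/8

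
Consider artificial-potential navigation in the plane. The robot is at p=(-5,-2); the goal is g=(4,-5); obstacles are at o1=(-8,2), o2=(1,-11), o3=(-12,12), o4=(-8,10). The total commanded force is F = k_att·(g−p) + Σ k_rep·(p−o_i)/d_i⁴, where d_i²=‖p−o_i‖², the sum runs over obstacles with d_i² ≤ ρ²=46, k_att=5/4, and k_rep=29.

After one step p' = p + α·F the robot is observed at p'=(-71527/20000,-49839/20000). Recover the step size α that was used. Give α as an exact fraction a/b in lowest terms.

F_att = 5/4·(g−p) = 5/4·(9,-3) = (11.2500,-3.7500)
o1: d²=25 ≤ ρ²=46; F_rep = 29·(3,-4)/25² = (0.1392,-0.1856)
o2: d²=117 > ρ²=46 → inactive
o3: d²=245 > ρ²=46 → inactive
o4: d²=153 > ρ²=46 → inactive
F = F_att + ΣF_rep = (11.3892,-3.9356)
Δp = p'−p = (1.4237,-0.4919); α = Δx/Fx = (28473/20000) / (28473/2500) = 1/8
check: Δy/Fy = (-9839/20000) / (-9839/2500) = 1/8 ✓

α = 1/8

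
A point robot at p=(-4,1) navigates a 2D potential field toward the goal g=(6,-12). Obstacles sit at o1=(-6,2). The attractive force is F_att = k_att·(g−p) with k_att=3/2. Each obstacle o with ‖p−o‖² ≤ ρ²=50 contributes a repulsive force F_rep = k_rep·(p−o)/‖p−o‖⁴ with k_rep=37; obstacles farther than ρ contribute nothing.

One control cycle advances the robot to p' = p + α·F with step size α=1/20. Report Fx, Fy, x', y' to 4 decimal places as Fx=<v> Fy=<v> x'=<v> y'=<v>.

Fx=17.9600 Fy=-20.9800 x'=-3.1020 y'=-0.0490

F_att = 3/2·(g−p) = 3/2·(10,-13) = (15.0000,-19.5000)
o1: d²=5 ≤ ρ²=50; F_rep = 37·(2,-1)/5² = (2.9600,-1.4800)
F = F_att + ΣF_rep = (17.9600,-20.9800)
p' = p + 1/20·F = (-3.1020,-0.0490)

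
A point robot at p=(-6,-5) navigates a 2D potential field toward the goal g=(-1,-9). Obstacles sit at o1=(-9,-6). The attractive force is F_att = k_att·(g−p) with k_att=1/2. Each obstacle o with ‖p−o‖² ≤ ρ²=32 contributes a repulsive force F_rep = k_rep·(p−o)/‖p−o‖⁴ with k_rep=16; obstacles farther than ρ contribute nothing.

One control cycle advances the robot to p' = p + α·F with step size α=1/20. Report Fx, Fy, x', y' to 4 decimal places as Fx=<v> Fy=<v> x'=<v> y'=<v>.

Fx=2.9800 Fy=-1.8400 x'=-5.8510 y'=-5.0920

F_att = 1/2·(g−p) = 1/2·(5,-4) = (2.5000,-2.0000)
o1: d²=10 ≤ ρ²=32; F_rep = 16·(3,1)/10² = (0.4800,0.1600)
F = F_att + ΣF_rep = (2.9800,-1.8400)
p' = p + 1/20·F = (-5.8510,-5.0920)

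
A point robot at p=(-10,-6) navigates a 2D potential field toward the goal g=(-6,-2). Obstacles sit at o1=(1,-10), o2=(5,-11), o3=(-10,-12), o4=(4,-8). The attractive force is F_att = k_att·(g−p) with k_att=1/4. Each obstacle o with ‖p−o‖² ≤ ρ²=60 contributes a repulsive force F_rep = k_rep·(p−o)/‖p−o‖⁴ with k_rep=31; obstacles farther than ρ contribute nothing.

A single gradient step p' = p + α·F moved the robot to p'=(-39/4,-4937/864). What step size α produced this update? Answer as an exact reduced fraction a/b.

F_att = 1/4·(g−p) = 1/4·(4,4) = (1.0000,1.0000)
o1: d²=137 > ρ²=60 → inactive
o2: d²=250 > ρ²=60 → inactive
o3: d²=36 ≤ ρ²=60; F_rep = 31·(0,6)/36² = (0.0000,0.1435)
o4: d²=200 > ρ²=60 → inactive
F = F_att + ΣF_rep = (1.0000,1.1435)
Δp = p'−p = (0.2500,0.2859); α = Δx/Fx = (1/4) / (1) = 1/4
check: Δy/Fy = (247/864) / (247/216) = 1/4 ✓

α = 1/4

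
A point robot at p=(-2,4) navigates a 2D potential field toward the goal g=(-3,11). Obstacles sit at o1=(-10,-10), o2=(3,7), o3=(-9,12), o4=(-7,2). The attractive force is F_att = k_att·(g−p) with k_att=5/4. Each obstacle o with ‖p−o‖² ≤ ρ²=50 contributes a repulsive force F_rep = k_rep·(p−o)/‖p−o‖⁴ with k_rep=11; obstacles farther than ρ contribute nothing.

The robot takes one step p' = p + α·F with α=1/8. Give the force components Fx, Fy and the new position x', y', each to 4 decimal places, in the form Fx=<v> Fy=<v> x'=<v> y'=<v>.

Fx=-1.2322 Fy=8.7476 x'=-2.1540 y'=5.0935

F_att = 5/4·(g−p) = 5/4·(-1,7) = (-1.2500,8.7500)
o1: d²=260 > ρ²=50 → inactive
o2: d²=34 ≤ ρ²=50; F_rep = 11·(-5,-3)/34² = (-0.0476,-0.0285)
o3: d²=113 > ρ²=50 → inactive
o4: d²=29 ≤ ρ²=50; F_rep = 11·(5,2)/29² = (0.0654,0.0262)
F = F_att + ΣF_rep = (-1.2322,8.7476)
p' = p + 1/8·F = (-2.1540,5.0935)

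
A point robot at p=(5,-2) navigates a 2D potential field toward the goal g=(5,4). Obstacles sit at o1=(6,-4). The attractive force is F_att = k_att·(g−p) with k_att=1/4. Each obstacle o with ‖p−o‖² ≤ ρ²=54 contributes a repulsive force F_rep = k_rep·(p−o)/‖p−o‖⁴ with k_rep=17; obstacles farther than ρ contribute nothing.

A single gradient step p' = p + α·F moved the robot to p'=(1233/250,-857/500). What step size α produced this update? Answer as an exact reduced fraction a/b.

F_att = 1/4·(g−p) = 1/4·(0,6) = (0.0000,1.5000)
o1: d²=5 ≤ ρ²=54; F_rep = 17·(-1,2)/5² = (-0.6800,1.3600)
F = F_att + ΣF_rep = (-0.6800,2.8600)
Δp = p'−p = (-0.0680,0.2860); α = Δx/Fx = (-17/250) / (-17/25) = 1/10
check: Δy/Fy = (143/500) / (143/50) = 1/10 ✓

α = 1/10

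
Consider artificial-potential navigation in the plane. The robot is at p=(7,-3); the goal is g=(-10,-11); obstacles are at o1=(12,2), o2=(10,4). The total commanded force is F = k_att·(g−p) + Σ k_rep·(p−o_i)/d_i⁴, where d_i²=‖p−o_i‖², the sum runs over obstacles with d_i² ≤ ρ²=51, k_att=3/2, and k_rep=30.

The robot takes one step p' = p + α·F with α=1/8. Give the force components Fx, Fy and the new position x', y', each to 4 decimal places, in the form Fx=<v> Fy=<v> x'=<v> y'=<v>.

Fx=-25.5600 Fy=-12.0600 x'=3.8050 y'=-4.5075

F_att = 3/2·(g−p) = 3/2·(-17,-8) = (-25.5000,-12.0000)
o1: d²=50 ≤ ρ²=51; F_rep = 30·(-5,-5)/50² = (-0.0600,-0.0600)
o2: d²=58 > ρ²=51 → inactive
F = F_att + ΣF_rep = (-25.5600,-12.0600)
p' = p + 1/8·F = (3.8050,-4.5075)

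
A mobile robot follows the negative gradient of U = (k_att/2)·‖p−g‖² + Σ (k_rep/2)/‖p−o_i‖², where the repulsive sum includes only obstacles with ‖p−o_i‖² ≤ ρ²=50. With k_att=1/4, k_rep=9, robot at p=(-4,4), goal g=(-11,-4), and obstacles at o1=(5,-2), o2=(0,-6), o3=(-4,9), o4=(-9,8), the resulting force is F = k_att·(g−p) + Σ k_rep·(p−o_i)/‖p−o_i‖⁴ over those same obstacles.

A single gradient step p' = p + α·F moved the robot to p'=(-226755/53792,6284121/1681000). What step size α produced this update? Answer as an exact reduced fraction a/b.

α = 1/8

F_att = 1/4·(g−p) = 1/4·(-7,-8) = (-1.7500,-2.0000)
o1: d²=117 > ρ²=50 → inactive
o2: d²=116 > ρ²=50 → inactive
o3: d²=25 ≤ ρ²=50; F_rep = 9·(0,-5)/25² = (0.0000,-0.0720)
o4: d²=41 ≤ ρ²=50; F_rep = 9·(5,-4)/41² = (0.0268,-0.0214)
F = F_att + ΣF_rep = (-1.7232,-2.0934)
Δp = p'−p = (-0.2154,-0.2617); α = Δx/Fx = (-11587/53792) / (-11587/6724) = 1/8
check: Δy/Fy = (-439879/1681000) / (-439879/210125) = 1/8 ✓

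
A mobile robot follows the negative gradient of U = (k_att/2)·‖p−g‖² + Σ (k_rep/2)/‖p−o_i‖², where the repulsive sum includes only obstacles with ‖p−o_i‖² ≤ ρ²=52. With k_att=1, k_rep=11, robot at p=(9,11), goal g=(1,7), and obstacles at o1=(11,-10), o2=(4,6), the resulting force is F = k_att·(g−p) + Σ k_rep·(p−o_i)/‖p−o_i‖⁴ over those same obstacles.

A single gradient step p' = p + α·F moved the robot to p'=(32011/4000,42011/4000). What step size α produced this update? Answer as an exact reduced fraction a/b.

F_att = 1·(g−p) = 1·(-8,-4) = (-8.0000,-4.0000)
o1: d²=445 > ρ²=52 → inactive
o2: d²=50 ≤ ρ²=52; F_rep = 11·(5,5)/50² = (0.0220,0.0220)
F = F_att + ΣF_rep = (-7.9780,-3.9780)
Δp = p'−p = (-0.9972,-0.4973); α = Δx/Fx = (-3989/4000) / (-3989/500) = 1/8
check: Δy/Fy = (-1989/4000) / (-1989/500) = 1/8 ✓

α = 1/8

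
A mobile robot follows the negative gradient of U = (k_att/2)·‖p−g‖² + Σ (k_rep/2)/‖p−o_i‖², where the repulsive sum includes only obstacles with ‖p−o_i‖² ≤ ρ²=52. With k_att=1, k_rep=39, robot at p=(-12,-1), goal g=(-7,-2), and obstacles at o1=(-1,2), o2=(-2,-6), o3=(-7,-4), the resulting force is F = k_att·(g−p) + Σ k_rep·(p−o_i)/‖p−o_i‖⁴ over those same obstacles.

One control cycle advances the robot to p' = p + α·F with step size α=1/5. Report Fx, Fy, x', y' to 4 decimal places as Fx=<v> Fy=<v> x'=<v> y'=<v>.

F_att = 1·(g−p) = 1·(5,-1) = (5.0000,-1.0000)
o1: d²=130 > ρ²=52 → inactive
o2: d²=125 > ρ²=52 → inactive
o3: d²=34 ≤ ρ²=52; F_rep = 39·(-5,3)/34² = (-0.1687,0.1012)
F = F_att + ΣF_rep = (4.8313,-0.8988)
p' = p + 1/5·F = (-11.0337,-1.1798)

Fx=4.8313 Fy=-0.8988 x'=-11.0337 y'=-1.1798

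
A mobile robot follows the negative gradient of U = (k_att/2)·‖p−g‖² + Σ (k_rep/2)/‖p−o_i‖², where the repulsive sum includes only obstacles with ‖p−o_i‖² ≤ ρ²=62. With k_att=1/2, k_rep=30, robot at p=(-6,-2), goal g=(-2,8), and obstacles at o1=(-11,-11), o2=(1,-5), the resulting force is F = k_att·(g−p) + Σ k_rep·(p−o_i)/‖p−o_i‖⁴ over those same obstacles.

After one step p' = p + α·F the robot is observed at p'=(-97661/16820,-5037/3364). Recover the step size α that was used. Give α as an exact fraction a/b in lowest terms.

α = 1/10

F_att = 1/2·(g−p) = 1/2·(4,10) = (2.0000,5.0000)
o1: d²=106 > ρ²=62 → inactive
o2: d²=58 ≤ ρ²=62; F_rep = 30·(-7,3)/58² = (-0.0624,0.0268)
F = F_att + ΣF_rep = (1.9376,5.0268)
Δp = p'−p = (0.1938,0.5027); α = Δx/Fx = (3259/16820) / (3259/1682) = 1/10
check: Δy/Fy = (1691/3364) / (8455/1682) = 1/10 ✓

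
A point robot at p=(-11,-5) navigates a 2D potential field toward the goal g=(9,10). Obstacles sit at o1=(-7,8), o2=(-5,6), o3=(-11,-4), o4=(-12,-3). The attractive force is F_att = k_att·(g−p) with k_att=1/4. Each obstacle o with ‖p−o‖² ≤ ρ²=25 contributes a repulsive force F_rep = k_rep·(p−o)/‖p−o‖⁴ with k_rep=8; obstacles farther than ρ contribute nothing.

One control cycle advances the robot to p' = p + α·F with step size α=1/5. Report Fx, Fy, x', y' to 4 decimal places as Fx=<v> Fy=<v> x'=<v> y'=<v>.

Fx=5.3200 Fy=-4.8900 x'=-9.9360 y'=-5.9780

F_att = 1/4·(g−p) = 1/4·(20,15) = (5.0000,3.7500)
o1: d²=185 > ρ²=25 → inactive
o2: d²=157 > ρ²=25 → inactive
o3: d²=1 ≤ ρ²=25; F_rep = 8·(0,-1)/1² = (0.0000,-8.0000)
o4: d²=5 ≤ ρ²=25; F_rep = 8·(1,-2)/5² = (0.3200,-0.6400)
F = F_att + ΣF_rep = (5.3200,-4.8900)
p' = p + 1/5·F = (-9.9360,-5.9780)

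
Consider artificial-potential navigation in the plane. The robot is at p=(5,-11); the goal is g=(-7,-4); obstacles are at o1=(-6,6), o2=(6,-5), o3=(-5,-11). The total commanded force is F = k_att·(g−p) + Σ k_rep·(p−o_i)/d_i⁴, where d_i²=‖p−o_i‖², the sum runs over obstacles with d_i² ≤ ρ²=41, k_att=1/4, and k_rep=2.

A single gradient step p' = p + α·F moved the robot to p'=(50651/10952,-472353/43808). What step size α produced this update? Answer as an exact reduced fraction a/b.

α = 1/8

F_att = 1/4·(g−p) = 1/4·(-12,7) = (-3.0000,1.7500)
o1: d²=410 > ρ²=41 → inactive
o2: d²=37 ≤ ρ²=41; F_rep = 2·(-1,-6)/37² = (-0.0015,-0.0088)
o3: d²=100 > ρ²=41 → inactive
F = F_att + ΣF_rep = (-3.0015,1.7412)
Δp = p'−p = (-0.3752,0.2177); α = Δx/Fx = (-4109/10952) / (-4109/1369) = 1/8
check: Δy/Fy = (9535/43808) / (9535/5476) = 1/8 ✓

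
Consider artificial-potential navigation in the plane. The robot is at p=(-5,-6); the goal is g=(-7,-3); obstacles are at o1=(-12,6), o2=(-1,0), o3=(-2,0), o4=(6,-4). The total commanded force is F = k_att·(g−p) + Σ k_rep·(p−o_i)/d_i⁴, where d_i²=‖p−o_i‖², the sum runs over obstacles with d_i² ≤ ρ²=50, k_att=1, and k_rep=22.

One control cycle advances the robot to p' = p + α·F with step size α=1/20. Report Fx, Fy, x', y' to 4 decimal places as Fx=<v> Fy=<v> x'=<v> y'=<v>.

F_att = 1·(g−p) = 1·(-2,3) = (-2.0000,3.0000)
o1: d²=193 > ρ²=50 → inactive
o2: d²=52 > ρ²=50 → inactive
o3: d²=45 ≤ ρ²=50; F_rep = 22·(-3,-6)/45² = (-0.0326,-0.0652)
o4: d²=125 > ρ²=50 → inactive
F = F_att + ΣF_rep = (-2.0326,2.9348)
p' = p + 1/20·F = (-5.1016,-5.8533)

Fx=-2.0326 Fy=2.9348 x'=-5.1016 y'=-5.8533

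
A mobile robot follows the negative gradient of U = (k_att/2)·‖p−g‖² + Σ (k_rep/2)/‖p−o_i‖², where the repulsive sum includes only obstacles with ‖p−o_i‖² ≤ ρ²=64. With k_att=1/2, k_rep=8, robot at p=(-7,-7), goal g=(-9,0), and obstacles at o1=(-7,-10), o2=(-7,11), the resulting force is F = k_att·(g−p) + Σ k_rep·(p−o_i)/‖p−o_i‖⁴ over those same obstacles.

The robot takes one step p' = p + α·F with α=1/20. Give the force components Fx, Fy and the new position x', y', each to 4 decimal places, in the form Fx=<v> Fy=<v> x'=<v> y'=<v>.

Fx=-1.0000 Fy=3.7963 x'=-7.0500 y'=-6.8102

F_att = 1/2·(g−p) = 1/2·(-2,7) = (-1.0000,3.5000)
o1: d²=9 ≤ ρ²=64; F_rep = 8·(0,3)/9² = (0.0000,0.2963)
o2: d²=324 > ρ²=64 → inactive
F = F_att + ΣF_rep = (-1.0000,3.7963)
p' = p + 1/20·F = (-7.0500,-6.8102)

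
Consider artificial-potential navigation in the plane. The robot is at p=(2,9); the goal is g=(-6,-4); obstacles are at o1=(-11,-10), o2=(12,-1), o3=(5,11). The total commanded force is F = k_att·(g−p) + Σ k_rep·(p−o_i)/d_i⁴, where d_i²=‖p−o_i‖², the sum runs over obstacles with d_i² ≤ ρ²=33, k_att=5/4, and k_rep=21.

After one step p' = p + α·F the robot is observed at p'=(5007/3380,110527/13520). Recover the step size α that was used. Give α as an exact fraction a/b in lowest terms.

F_att = 5/4·(g−p) = 5/4·(-8,-13) = (-10.0000,-16.2500)
o1: d²=530 > ρ²=33 → inactive
o2: d²=200 > ρ²=33 → inactive
o3: d²=13 ≤ ρ²=33; F_rep = 21·(-3,-2)/13² = (-0.3728,-0.2485)
F = F_att + ΣF_rep = (-10.3728,-16.4985)
Δp = p'−p = (-0.5186,-0.8249); α = Δx/Fx = (-1753/3380) / (-1753/169) = 1/20
check: Δy/Fy = (-11153/13520) / (-11153/676) = 1/20 ✓

α = 1/20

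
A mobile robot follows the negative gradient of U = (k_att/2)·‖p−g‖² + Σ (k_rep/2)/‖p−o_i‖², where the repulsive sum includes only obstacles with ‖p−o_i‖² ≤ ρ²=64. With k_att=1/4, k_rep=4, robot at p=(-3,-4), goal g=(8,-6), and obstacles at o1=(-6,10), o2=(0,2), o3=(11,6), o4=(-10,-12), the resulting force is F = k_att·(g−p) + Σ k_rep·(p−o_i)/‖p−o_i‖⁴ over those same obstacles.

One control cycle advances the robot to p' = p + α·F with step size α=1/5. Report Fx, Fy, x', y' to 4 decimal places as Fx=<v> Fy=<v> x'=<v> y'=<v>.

Fx=2.7441 Fy=-0.5119 x'=-2.4512 y'=-4.1024

F_att = 1/4·(g−p) = 1/4·(11,-2) = (2.7500,-0.5000)
o1: d²=205 > ρ²=64 → inactive
o2: d²=45 ≤ ρ²=64; F_rep = 4·(-3,-6)/45² = (-0.0059,-0.0119)
o3: d²=296 > ρ²=64 → inactive
o4: d²=113 > ρ²=64 → inactive
F = F_att + ΣF_rep = (2.7441,-0.5119)
p' = p + 1/5·F = (-2.4512,-4.1024)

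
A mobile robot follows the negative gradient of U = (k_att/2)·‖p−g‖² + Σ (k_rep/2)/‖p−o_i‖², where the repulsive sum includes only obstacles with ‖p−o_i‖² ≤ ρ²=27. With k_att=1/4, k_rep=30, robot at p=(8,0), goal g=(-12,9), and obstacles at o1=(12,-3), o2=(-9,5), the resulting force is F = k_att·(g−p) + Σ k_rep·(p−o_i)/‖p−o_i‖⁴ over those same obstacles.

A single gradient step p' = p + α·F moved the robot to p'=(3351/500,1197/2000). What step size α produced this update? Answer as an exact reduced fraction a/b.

α = 1/4

F_att = 1/4·(g−p) = 1/4·(-20,9) = (-5.0000,2.2500)
o1: d²=25 ≤ ρ²=27; F_rep = 30·(-4,3)/25² = (-0.1920,0.1440)
o2: d²=314 > ρ²=27 → inactive
F = F_att + ΣF_rep = (-5.1920,2.3940)
Δp = p'−p = (-1.2980,0.5985); α = Δx/Fx = (-649/500) / (-649/125) = 1/4
check: Δy/Fy = (1197/2000) / (1197/500) = 1/4 ✓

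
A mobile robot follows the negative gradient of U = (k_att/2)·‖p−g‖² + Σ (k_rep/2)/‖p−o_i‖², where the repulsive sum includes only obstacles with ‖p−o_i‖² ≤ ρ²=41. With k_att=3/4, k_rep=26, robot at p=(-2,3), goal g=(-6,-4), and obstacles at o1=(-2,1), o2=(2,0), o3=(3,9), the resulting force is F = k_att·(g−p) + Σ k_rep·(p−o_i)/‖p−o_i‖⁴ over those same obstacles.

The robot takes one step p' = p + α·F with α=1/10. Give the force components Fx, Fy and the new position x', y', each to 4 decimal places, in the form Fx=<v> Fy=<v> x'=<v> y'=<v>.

Fx=-3.1664 Fy=-1.8752 x'=-2.3166 y'=2.8125

F_att = 3/4·(g−p) = 3/4·(-4,-7) = (-3.0000,-5.2500)
o1: d²=4 ≤ ρ²=41; F_rep = 26·(0,2)/4² = (0.0000,3.2500)
o2: d²=25 ≤ ρ²=41; F_rep = 26·(-4,3)/25² = (-0.1664,0.1248)
o3: d²=61 > ρ²=41 → inactive
F = F_att + ΣF_rep = (-3.1664,-1.8752)
p' = p + 1/10·F = (-2.3166,2.8125)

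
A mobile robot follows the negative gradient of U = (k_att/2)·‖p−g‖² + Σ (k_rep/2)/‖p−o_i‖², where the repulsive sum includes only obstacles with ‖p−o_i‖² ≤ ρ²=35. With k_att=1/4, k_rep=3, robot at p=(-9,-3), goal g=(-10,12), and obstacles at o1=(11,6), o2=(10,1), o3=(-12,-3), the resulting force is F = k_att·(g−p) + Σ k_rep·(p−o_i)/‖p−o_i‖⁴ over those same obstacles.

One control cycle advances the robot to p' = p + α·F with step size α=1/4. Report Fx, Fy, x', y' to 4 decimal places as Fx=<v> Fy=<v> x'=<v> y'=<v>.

F_att = 1/4·(g−p) = 1/4·(-1,15) = (-0.2500,3.7500)
o1: d²=481 > ρ²=35 → inactive
o2: d²=377 > ρ²=35 → inactive
o3: d²=9 ≤ ρ²=35; F_rep = 3·(3,0)/9² = (0.1111,0.0000)
F = F_att + ΣF_rep = (-0.1389,3.7500)
p' = p + 1/4·F = (-9.0347,-2.0625)

Fx=-0.1389 Fy=3.7500 x'=-9.0347 y'=-2.0625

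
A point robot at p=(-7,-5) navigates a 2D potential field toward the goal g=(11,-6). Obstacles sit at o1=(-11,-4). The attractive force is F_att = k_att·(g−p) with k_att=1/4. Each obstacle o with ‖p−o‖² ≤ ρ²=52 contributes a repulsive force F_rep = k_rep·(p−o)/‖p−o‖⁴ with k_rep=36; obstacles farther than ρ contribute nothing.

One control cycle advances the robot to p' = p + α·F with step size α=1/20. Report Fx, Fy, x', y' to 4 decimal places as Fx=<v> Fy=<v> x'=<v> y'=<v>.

Fx=4.9983 Fy=-0.3746 x'=-6.7501 y'=-5.0187

F_att = 1/4·(g−p) = 1/4·(18,-1) = (4.5000,-0.2500)
o1: d²=17 ≤ ρ²=52; F_rep = 36·(4,-1)/17² = (0.4983,-0.1246)
F = F_att + ΣF_rep = (4.9983,-0.3746)
p' = p + 1/20·F = (-6.7501,-5.0187)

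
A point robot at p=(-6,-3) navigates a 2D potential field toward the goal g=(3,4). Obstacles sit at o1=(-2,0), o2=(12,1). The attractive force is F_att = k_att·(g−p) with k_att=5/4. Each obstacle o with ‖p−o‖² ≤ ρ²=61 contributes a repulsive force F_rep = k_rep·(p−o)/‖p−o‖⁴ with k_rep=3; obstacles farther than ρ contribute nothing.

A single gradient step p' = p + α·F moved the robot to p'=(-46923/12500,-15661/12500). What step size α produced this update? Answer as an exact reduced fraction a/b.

α = 1/5

F_att = 5/4·(g−p) = 5/4·(9,7) = (11.2500,8.7500)
o1: d²=25 ≤ ρ²=61; F_rep = 3·(-4,-3)/25² = (-0.0192,-0.0144)
o2: d²=340 > ρ²=61 → inactive
F = F_att + ΣF_rep = (11.2308,8.7356)
Δp = p'−p = (2.2462,1.7471); α = Δx/Fx = (28077/12500) / (28077/2500) = 1/5
check: Δy/Fy = (21839/12500) / (21839/2500) = 1/5 ✓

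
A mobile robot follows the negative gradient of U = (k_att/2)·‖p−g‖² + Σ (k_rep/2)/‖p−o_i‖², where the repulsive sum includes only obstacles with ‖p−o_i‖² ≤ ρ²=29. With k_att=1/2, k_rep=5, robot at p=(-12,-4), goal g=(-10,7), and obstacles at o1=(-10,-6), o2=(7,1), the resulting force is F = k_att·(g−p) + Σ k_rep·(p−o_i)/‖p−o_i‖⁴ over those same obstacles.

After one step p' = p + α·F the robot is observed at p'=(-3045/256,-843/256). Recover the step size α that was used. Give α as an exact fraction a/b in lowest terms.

α = 1/8

F_att = 1/2·(g−p) = 1/2·(2,11) = (1.0000,5.5000)
o1: d²=8 ≤ ρ²=29; F_rep = 5·(-2,2)/8² = (-0.1562,0.1562)
o2: d²=386 > ρ²=29 → inactive
F = F_att + ΣF_rep = (0.8438,5.6562)
Δp = p'−p = (0.1055,0.7070); α = Δx/Fx = (27/256) / (27/32) = 1/8
check: Δy/Fy = (181/256) / (181/32) = 1/8 ✓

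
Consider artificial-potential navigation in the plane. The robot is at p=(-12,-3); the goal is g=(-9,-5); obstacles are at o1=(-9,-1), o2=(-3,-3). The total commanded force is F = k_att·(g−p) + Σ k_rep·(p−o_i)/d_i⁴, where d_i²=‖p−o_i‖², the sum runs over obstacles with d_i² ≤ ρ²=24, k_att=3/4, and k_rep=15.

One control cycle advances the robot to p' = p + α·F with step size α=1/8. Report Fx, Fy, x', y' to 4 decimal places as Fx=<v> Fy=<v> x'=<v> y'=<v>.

Fx=1.9837 Fy=-1.6775 x'=-11.7520 y'=-3.2097

F_att = 3/4·(g−p) = 3/4·(3,-2) = (2.2500,-1.5000)
o1: d²=13 ≤ ρ²=24; F_rep = 15·(-3,-2)/13² = (-0.2663,-0.1775)
o2: d²=81 > ρ²=24 → inactive
F = F_att + ΣF_rep = (1.9837,-1.6775)
p' = p + 1/8·F = (-11.7520,-3.2097)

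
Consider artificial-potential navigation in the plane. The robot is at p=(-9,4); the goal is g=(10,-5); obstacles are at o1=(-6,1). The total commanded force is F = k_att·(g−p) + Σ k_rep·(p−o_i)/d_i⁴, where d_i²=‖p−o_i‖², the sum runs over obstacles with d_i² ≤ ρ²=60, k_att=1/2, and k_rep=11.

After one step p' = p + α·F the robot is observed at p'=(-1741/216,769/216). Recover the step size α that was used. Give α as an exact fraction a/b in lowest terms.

α = 1/10

F_att = 1/2·(g−p) = 1/2·(19,-9) = (9.5000,-4.5000)
o1: d²=18 ≤ ρ²=60; F_rep = 11·(-3,3)/18² = (-0.1019,0.1019)
F = F_att + ΣF_rep = (9.3981,-4.3981)
Δp = p'−p = (0.9398,-0.4398); α = Δx/Fx = (203/216) / (1015/108) = 1/10
check: Δy/Fy = (-95/216) / (-475/108) = 1/10 ✓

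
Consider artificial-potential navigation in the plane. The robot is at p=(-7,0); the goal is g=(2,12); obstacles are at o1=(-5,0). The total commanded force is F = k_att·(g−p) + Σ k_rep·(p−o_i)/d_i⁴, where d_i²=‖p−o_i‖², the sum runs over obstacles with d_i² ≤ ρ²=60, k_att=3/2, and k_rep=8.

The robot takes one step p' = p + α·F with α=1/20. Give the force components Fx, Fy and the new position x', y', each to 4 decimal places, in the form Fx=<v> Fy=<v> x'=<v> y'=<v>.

Fx=12.5000 Fy=18.0000 x'=-6.3750 y'=0.9000

F_att = 3/2·(g−p) = 3/2·(9,12) = (13.5000,18.0000)
o1: d²=4 ≤ ρ²=60; F_rep = 8·(-2,0)/4² = (-1.0000,0.0000)
F = F_att + ΣF_rep = (12.5000,18.0000)
p' = p + 1/20·F = (-6.3750,0.9000)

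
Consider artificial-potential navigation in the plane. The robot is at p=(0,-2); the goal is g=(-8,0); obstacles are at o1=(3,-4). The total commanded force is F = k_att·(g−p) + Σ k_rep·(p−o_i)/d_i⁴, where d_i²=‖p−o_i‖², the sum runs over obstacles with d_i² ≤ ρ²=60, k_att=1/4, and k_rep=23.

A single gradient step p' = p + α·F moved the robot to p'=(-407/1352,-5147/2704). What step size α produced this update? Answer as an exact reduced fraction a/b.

F_att = 1/4·(g−p) = 1/4·(-8,2) = (-2.0000,0.5000)
o1: d²=13 ≤ ρ²=60; F_rep = 23·(-3,2)/13² = (-0.4083,0.2722)
F = F_att + ΣF_rep = (-2.4083,0.7722)
Δp = p'−p = (-0.3010,0.0965); α = Δx/Fx = (-407/1352) / (-407/169) = 1/8
check: Δy/Fy = (261/2704) / (261/338) = 1/8 ✓

α = 1/8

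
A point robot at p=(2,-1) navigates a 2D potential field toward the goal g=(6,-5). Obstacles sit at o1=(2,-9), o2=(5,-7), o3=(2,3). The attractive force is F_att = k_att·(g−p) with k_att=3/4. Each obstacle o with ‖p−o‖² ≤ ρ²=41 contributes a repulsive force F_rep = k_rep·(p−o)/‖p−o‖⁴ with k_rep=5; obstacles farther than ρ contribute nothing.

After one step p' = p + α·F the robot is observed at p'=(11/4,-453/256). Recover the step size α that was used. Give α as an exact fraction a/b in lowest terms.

F_att = 3/4·(g−p) = 3/4·(4,-4) = (3.0000,-3.0000)
o1: d²=64 > ρ²=41 → inactive
o2: d²=45 > ρ²=41 → inactive
o3: d²=16 ≤ ρ²=41; F_rep = 5·(0,-4)/16² = (0.0000,-0.0781)
F = F_att + ΣF_rep = (3.0000,-3.0781)
Δp = p'−p = (0.7500,-0.7695); α = Δx/Fx = (3/4) / (3) = 1/4
check: Δy/Fy = (-197/256) / (-197/64) = 1/4 ✓

α = 1/4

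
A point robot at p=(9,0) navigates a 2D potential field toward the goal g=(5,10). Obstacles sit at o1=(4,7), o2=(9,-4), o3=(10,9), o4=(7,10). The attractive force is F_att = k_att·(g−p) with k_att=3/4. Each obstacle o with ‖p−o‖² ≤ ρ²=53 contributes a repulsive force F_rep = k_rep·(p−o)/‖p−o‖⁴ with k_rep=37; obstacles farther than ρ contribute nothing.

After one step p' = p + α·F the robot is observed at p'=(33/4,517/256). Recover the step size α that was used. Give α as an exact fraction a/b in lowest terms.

α = 1/4

F_att = 3/4·(g−p) = 3/4·(-4,10) = (-3.0000,7.5000)
o1: d²=74 > ρ²=53 → inactive
o2: d²=16 ≤ ρ²=53; F_rep = 37·(0,4)/16² = (0.0000,0.5781)
o3: d²=82 > ρ²=53 → inactive
o4: d²=104 > ρ²=53 → inactive
F = F_att + ΣF_rep = (-3.0000,8.0781)
Δp = p'−p = (-0.7500,2.0195); α = Δx/Fx = (-3/4) / (-3) = 1/4
check: Δy/Fy = (517/256) / (517/64) = 1/4 ✓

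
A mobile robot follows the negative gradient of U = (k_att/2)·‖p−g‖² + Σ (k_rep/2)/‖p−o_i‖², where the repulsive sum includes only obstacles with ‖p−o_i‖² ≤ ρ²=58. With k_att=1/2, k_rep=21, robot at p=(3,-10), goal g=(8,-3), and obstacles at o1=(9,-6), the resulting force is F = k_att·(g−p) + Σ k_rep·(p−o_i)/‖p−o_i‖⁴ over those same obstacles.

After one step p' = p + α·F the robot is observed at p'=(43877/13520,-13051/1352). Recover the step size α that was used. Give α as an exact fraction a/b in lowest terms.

F_att = 1/2·(g−p) = 1/2·(5,7) = (2.5000,3.5000)
o1: d²=52 ≤ ρ²=58; F_rep = 21·(-6,-4)/52² = (-0.0466,-0.0311)
F = F_att + ΣF_rep = (2.4534,3.4689)
Δp = p'−p = (0.2453,0.3469); α = Δx/Fx = (3317/13520) / (3317/1352) = 1/10
check: Δy/Fy = (469/1352) / (2345/676) = 1/10 ✓

α = 1/10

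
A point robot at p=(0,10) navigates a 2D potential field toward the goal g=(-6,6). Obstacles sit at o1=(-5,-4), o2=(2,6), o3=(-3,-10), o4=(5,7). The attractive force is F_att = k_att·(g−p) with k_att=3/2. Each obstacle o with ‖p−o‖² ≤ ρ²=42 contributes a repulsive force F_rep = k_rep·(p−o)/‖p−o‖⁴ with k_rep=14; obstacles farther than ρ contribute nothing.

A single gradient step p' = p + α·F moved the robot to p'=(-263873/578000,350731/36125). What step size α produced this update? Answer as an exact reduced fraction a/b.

F_att = 3/2·(g−p) = 3/2·(-6,-4) = (-9.0000,-6.0000)
o1: d²=221 > ρ²=42 → inactive
o2: d²=20 ≤ ρ²=42; F_rep = 14·(-2,4)/20² = (-0.0700,0.1400)
o3: d²=409 > ρ²=42 → inactive
o4: d²=34 ≤ ρ²=42; F_rep = 14·(-5,3)/34² = (-0.0606,0.0363)
F = F_att + ΣF_rep = (-9.1306,-5.8237)
Δp = p'−p = (-0.4565,-0.2912); α = Δx/Fx = (-263873/578000) / (-263873/28900) = 1/20
check: Δy/Fy = (-10519/36125) / (-42076/7225) = 1/20 ✓

α = 1/20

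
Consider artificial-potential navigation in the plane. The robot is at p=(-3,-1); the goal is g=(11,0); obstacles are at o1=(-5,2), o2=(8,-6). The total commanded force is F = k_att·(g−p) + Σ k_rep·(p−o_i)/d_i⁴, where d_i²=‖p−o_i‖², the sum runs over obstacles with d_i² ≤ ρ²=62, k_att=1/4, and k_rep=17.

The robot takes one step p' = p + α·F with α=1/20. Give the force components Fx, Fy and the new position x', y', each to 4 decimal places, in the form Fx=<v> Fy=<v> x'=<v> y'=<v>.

F_att = 1/4·(g−p) = 1/4·(14,1) = (3.5000,0.2500)
o1: d²=13 ≤ ρ²=62; F_rep = 17·(2,-3)/13² = (0.2012,-0.3018)
o2: d²=146 > ρ²=62 → inactive
F = F_att + ΣF_rep = (3.7012,-0.0518)
p' = p + 1/20·F = (-2.8149,-1.0026)

Fx=3.7012 Fy=-0.0518 x'=-2.8149 y'=-1.0026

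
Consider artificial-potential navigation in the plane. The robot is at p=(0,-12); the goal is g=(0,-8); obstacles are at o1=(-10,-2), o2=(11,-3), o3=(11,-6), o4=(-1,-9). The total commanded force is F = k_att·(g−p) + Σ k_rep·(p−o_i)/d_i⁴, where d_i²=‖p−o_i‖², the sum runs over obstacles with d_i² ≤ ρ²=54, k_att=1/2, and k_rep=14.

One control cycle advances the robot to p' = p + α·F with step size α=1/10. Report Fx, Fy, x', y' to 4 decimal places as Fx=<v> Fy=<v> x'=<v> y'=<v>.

Fx=0.1400 Fy=1.5800 x'=0.0140 y'=-11.8420

F_att = 1/2·(g−p) = 1/2·(0,4) = (0.0000,2.0000)
o1: d²=200 > ρ²=54 → inactive
o2: d²=202 > ρ²=54 → inactive
o3: d²=157 > ρ²=54 → inactive
o4: d²=10 ≤ ρ²=54; F_rep = 14·(1,-3)/10² = (0.1400,-0.4200)
F = F_att + ΣF_rep = (0.1400,1.5800)
p' = p + 1/10·F = (0.0140,-11.8420)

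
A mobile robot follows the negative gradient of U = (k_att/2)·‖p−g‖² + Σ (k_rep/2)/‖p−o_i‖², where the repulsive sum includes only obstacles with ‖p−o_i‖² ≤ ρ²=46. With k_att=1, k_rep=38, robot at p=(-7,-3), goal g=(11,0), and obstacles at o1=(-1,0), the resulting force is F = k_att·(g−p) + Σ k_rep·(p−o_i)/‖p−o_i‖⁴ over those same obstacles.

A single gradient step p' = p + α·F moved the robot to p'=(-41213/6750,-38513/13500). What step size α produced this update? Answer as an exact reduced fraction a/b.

α = 1/20

F_att = 1·(g−p) = 1·(18,3) = (18.0000,3.0000)
o1: d²=45 ≤ ρ²=46; F_rep = 38·(-6,-3)/45² = (-0.1126,-0.0563)
F = F_att + ΣF_rep = (17.8874,2.9437)
Δp = p'−p = (0.8944,0.1472); α = Δx/Fx = (6037/6750) / (12074/675) = 1/20
check: Δy/Fy = (1987/13500) / (1987/675) = 1/20 ✓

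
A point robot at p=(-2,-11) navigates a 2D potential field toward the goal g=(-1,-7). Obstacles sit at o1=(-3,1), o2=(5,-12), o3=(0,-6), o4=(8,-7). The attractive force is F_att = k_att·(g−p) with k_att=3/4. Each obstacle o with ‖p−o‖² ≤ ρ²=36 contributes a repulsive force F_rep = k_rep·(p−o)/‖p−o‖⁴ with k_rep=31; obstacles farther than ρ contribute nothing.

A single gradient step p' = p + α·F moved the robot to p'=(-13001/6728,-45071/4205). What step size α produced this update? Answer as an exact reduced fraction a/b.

F_att = 3/4·(g−p) = 3/4·(1,4) = (0.7500,3.0000)
o1: d²=145 > ρ²=36 → inactive
o2: d²=50 > ρ²=36 → inactive
o3: d²=29 ≤ ρ²=36; F_rep = 31·(-2,-5)/29² = (-0.0737,-0.1843)
o4: d²=116 > ρ²=36 → inactive
F = F_att + ΣF_rep = (0.6763,2.8157)
Δp = p'−p = (0.0676,0.2816); α = Δx/Fx = (455/6728) / (2275/3364) = 1/10
check: Δy/Fy = (1184/4205) / (2368/841) = 1/10 ✓

α = 1/10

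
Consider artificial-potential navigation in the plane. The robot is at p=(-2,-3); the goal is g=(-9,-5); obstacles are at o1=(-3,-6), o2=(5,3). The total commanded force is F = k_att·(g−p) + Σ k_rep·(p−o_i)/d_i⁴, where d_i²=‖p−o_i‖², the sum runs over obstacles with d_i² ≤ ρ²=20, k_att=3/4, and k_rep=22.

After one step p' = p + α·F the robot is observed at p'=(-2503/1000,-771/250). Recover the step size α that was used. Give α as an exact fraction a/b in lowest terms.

F_att = 3/4·(g−p) = 3/4·(-7,-2) = (-5.2500,-1.5000)
o1: d²=10 ≤ ρ²=20; F_rep = 22·(1,3)/10² = (0.2200,0.6600)
o2: d²=85 > ρ²=20 → inactive
F = F_att + ΣF_rep = (-5.0300,-0.8400)
Δp = p'−p = (-0.5030,-0.0840); α = Δx/Fx = (-503/1000) / (-503/100) = 1/10
check: Δy/Fy = (-21/250) / (-21/25) = 1/10 ✓

α = 1/10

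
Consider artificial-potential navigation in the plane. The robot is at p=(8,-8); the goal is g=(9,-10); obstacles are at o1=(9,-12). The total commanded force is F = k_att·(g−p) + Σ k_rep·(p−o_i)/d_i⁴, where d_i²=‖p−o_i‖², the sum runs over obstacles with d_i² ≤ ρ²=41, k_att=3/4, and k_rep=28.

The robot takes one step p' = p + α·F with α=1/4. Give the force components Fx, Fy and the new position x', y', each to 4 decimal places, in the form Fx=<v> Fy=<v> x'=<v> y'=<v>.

Fx=0.6531 Fy=-1.1125 x'=8.1633 y'=-8.2781

F_att = 3/4·(g−p) = 3/4·(1,-2) = (0.7500,-1.5000)
o1: d²=17 ≤ ρ²=41; F_rep = 28·(-1,4)/17² = (-0.0969,0.3875)
F = F_att + ΣF_rep = (0.6531,-1.1125)
p' = p + 1/4·F = (8.1633,-8.2781)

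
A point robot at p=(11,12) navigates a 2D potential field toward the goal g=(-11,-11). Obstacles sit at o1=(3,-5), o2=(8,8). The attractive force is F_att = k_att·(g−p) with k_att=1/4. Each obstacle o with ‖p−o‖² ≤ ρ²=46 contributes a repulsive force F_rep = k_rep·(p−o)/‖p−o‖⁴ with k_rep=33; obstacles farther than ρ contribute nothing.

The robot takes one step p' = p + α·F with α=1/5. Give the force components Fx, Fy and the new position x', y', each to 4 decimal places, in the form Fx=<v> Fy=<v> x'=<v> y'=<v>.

F_att = 1/4·(g−p) = 1/4·(-22,-23) = (-5.5000,-5.7500)
o1: d²=353 > ρ²=46 → inactive
o2: d²=25 ≤ ρ²=46; F_rep = 33·(3,4)/25² = (0.1584,0.2112)
F = F_att + ΣF_rep = (-5.3416,-5.5388)
p' = p + 1/5·F = (9.9317,10.8922)

Fx=-5.3416 Fy=-5.5388 x'=9.9317 y'=10.8922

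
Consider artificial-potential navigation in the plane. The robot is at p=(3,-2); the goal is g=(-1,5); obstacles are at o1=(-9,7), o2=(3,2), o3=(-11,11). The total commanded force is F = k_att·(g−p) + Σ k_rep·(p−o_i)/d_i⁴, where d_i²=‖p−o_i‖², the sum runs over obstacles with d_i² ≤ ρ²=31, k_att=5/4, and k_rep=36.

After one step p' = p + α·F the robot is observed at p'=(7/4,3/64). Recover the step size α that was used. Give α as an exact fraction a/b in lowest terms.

α = 1/4

F_att = 5/4·(g−p) = 5/4·(-4,7) = (-5.0000,8.7500)
o1: d²=225 > ρ²=31 → inactive
o2: d²=16 ≤ ρ²=31; F_rep = 36·(0,-4)/16² = (0.0000,-0.5625)
o3: d²=365 > ρ²=31 → inactive
F = F_att + ΣF_rep = (-5.0000,8.1875)
Δp = p'−p = (-1.2500,2.0469); α = Δx/Fx = (-5/4) / (-5) = 1/4
check: Δy/Fy = (131/64) / (131/16) = 1/4 ✓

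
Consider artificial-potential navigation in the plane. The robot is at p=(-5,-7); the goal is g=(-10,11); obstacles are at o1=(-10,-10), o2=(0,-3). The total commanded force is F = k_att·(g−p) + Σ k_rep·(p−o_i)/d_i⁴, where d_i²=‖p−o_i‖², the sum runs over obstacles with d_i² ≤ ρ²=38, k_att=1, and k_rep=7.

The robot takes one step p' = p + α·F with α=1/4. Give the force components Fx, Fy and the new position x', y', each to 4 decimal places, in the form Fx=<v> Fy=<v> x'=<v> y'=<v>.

Fx=-4.9697 Fy=18.0182 x'=-6.2424 y'=-2.4955

F_att = 1·(g−p) = 1·(-5,18) = (-5.0000,18.0000)
o1: d²=34 ≤ ρ²=38; F_rep = 7·(5,3)/34² = (0.0303,0.0182)
o2: d²=41 > ρ²=38 → inactive
F = F_att + ΣF_rep = (-4.9697,18.0182)
p' = p + 1/4·F = (-6.2424,-2.4955)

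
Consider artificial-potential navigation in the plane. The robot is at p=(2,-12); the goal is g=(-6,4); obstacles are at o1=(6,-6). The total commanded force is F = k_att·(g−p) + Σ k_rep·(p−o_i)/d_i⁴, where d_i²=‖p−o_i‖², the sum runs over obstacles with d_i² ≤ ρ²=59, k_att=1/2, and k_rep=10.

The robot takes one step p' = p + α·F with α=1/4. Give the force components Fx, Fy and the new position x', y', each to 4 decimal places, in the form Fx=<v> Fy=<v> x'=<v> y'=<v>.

F_att = 1/2·(g−p) = 1/2·(-8,16) = (-4.0000,8.0000)
o1: d²=52 ≤ ρ²=59; F_rep = 10·(-4,-6)/52² = (-0.0148,-0.0222)
F = F_att + ΣF_rep = (-4.0148,7.9778)
p' = p + 1/4·F = (0.9963,-10.0055)

Fx=-4.0148 Fy=7.9778 x'=0.9963 y'=-10.0055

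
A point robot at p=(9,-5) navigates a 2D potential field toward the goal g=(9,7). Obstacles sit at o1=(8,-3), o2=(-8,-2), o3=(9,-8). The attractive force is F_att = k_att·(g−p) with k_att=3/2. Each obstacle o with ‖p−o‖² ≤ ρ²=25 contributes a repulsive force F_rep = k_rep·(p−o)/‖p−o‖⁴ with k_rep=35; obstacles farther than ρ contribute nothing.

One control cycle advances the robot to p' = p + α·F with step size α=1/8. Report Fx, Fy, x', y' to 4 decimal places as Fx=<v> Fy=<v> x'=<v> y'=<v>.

F_att = 3/2·(g−p) = 3/2·(0,12) = (0.0000,18.0000)
o1: d²=5 ≤ ρ²=25; F_rep = 35·(1,-2)/5² = (1.4000,-2.8000)
o2: d²=298 > ρ²=25 → inactive
o3: d²=9 ≤ ρ²=25; F_rep = 35·(0,3)/9² = (0.0000,1.2963)
F = F_att + ΣF_rep = (1.4000,16.4963)
p' = p + 1/8·F = (9.1750,-2.9380)

Fx=1.4000 Fy=16.4963 x'=9.1750 y'=-2.9380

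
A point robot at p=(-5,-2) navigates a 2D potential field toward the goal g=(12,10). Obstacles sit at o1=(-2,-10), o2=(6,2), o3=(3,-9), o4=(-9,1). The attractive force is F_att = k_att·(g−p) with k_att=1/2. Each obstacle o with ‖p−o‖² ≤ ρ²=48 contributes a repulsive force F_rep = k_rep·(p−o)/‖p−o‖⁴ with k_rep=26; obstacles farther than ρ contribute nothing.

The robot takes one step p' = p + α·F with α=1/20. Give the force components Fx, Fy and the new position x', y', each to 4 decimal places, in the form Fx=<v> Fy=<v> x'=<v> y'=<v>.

Fx=8.6664 Fy=5.8752 x'=-4.5667 y'=-1.7062

F_att = 1/2·(g−p) = 1/2·(17,12) = (8.5000,6.0000)
o1: d²=73 > ρ²=48 → inactive
o2: d²=137 > ρ²=48 → inactive
o3: d²=113 > ρ²=48 → inactive
o4: d²=25 ≤ ρ²=48; F_rep = 26·(4,-3)/25² = (0.1664,-0.1248)
F = F_att + ΣF_rep = (8.6664,5.8752)
p' = p + 1/20·F = (-4.5667,-1.7062)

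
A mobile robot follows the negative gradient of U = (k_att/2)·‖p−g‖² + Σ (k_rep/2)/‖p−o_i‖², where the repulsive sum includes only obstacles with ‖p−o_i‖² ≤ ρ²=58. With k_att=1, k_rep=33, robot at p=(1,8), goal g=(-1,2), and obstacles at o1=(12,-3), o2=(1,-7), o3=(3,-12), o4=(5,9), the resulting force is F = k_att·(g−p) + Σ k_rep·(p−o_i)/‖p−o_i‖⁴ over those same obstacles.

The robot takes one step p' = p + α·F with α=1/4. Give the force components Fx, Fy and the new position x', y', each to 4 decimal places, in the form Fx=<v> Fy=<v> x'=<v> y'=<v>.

F_att = 1·(g−p) = 1·(-2,-6) = (-2.0000,-6.0000)
o1: d²=242 > ρ²=58 → inactive
o2: d²=225 > ρ²=58 → inactive
o3: d²=404 > ρ²=58 → inactive
o4: d²=17 ≤ ρ²=58; F_rep = 33·(-4,-1)/17² = (-0.4567,-0.1142)
F = F_att + ΣF_rep = (-2.4567,-6.1142)
p' = p + 1/4·F = (0.3858,6.4715)

Fx=-2.4567 Fy=-6.1142 x'=0.3858 y'=6.4715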